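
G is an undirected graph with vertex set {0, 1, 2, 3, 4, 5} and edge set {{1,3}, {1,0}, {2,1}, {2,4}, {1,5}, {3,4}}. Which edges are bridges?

0-1, 1-5

The edges on the cycle 2-1-3-4-2 are not bridges since each lies on that cycle.
But removing 1–5 disconnects 1 from 5; removing 1–0 disconnects 1 from 0 — these are bridges.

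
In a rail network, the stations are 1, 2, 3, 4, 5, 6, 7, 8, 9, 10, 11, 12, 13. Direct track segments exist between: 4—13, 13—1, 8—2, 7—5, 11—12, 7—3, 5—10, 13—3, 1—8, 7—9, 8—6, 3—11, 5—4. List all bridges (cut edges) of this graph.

1-13, 1-8, 10-5, 11-12, 11-3, 2-8, 6-8, 7-9

The edges on the cycle 7-5-4-13-3-7 are not bridges since each lies on that cycle.
But removing 12—11 disconnects 12 from 11; removing 8—2 disconnects 8 from 2; removing 13—1 disconnects 13 from 1; removing 5—10 disconnects 5 from 10 — these are bridges.
In total 8 edges are bridges.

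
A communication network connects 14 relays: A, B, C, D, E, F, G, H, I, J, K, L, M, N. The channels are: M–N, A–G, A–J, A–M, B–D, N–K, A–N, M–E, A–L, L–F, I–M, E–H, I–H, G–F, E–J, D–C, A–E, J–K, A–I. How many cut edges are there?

The edges on the cycle A-I-H-E-A are not bridges since each lies on that cycle.
But removing D–C disconnects D from C; removing B–D disconnects B from D — these are bridges.
That makes 2 bridges.

2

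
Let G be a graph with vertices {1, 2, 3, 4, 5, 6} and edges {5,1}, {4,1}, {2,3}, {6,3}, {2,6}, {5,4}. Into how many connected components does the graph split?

Starting from 1 we can reach 1, 4, 5. That is one component of size 3.
Starting from 2 we can reach 2, 3, 6. That is one component of size 3.
Total: 2 components.

2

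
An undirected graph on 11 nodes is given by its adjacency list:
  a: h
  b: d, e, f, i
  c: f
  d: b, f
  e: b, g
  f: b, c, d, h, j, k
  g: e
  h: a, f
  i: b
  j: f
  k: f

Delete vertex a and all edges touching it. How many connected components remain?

With a gone, the remaining components are: {b, c, d, e, f, g, h, i, j, k}.
That is 1 component.

1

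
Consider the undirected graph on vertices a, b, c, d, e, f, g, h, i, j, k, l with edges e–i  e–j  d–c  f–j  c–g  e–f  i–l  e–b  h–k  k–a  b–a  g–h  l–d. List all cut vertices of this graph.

Removing e increases the component count from 1 to 2, so e is a cut vertex.
By contrast removing l leaves 1 component; it is not a cut vertex. No other vertex is a cut vertex either.

e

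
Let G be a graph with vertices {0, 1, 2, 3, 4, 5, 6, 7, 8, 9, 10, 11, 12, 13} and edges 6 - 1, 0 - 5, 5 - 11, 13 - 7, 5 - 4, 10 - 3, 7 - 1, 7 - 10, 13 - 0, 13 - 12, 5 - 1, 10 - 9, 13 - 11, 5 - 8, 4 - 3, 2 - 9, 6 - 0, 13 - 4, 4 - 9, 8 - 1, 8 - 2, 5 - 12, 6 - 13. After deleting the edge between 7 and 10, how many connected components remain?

7 and 10 are still connected via 7-13-4-3-10, so the component count stays at 1.

1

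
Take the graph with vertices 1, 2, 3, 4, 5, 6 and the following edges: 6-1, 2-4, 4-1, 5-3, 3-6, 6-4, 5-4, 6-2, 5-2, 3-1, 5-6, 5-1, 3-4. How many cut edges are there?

The edges on the cycle 5-3-6-5 are not bridges since each lies on that cycle.
Every edge lies on some cycle, so there are no bridges.

0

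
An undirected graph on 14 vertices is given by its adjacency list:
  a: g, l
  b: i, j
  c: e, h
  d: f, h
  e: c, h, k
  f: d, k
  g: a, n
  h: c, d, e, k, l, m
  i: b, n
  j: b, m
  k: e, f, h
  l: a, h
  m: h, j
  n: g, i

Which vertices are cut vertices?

h

Removing h increases the component count from 1 to 2, so h is a cut vertex.
By contrast removing j leaves 1 component; it is not a cut vertex. No other vertex is a cut vertex either.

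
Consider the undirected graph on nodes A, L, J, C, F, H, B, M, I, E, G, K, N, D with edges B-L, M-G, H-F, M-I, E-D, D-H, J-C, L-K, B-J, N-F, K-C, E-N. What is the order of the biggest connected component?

A is isolated — a component by itself.
Starting from G we can reach G, I, M. That is one component of size 3.
Starting from B we can reach B, C, J, K, L. That is one component of size 5.
Starting from D we can reach D, E, F, H, N. That is one component of size 5.
The largest has 5 vertices.

5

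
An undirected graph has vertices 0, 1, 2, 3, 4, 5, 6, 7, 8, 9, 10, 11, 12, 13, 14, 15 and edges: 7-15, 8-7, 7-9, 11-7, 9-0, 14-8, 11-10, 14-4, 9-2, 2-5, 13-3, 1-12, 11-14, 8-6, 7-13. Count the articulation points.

7

Removing 2 increases the component count from 2 to 3, so 2 is a cut vertex.
Removing 7 increases the component count from 2 to 5, so 7 is a cut vertex.
Removing 8 increases the component count from 2 to 3, so 8 is a cut vertex.
Likewise 9, 11, 13, 14 are cut vertices.
By contrast removing 5 leaves 2 components; it is not a cut vertex. No other vertex is a cut vertex either.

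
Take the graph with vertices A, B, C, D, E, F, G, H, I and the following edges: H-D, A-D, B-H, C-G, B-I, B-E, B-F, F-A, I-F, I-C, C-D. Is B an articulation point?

Yes

Deleting B raises the number of components from 1 to 2, so B is a cut vertex.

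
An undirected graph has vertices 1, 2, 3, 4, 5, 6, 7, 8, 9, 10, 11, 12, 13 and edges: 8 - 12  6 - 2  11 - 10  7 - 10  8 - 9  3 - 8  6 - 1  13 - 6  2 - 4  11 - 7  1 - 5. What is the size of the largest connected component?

Starting from 7 we can reach 7, 10, 11. That is one component of size 3.
Starting from 3 we can reach 3, 8, 9, 12. That is one component of size 4.
Starting from 1 we can reach 1, 2, 4, 5, 6, 13. That is one component of size 6.
The largest has 6 vertices.

6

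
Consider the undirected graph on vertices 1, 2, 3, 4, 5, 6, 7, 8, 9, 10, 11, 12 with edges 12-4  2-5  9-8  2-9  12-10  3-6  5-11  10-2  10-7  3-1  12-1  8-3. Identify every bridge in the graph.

The edges on the cycle 12-10-2-9-8-3-1-12 are not bridges since each lies on that cycle.
But removing 7-10 disconnects 7 from 10; removing 6-3 disconnects 6 from 3; removing 11-5 disconnects 11 from 5; removing 2-5 disconnects 2 from 5 — these are bridges.
In total 5 edges are bridges.

10-7, 11-5, 12-4, 2-5, 3-6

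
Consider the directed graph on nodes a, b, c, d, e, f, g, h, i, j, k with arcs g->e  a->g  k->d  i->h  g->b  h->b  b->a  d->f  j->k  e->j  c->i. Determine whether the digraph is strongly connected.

No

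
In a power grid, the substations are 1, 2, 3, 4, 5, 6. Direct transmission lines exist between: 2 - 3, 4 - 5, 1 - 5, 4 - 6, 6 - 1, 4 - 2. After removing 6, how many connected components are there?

With 6 gone, the remaining components are: {1, 2, 3, 4, 5}.
That is 1 component.

1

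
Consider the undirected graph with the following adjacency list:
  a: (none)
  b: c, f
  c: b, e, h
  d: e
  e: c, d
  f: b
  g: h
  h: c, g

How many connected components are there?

2

a is isolated — a component by itself.
Starting from b we can reach b, c, d, e, f, g, h. That is one component of size 7.
Total: 2 components.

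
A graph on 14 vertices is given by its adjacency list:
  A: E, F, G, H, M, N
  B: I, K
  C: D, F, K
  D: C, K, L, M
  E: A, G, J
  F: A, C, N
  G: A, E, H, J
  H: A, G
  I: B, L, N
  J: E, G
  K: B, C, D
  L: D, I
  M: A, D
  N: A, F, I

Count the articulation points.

Removing A increases the component count from 1 to 2, so A is a cut vertex.
By contrast removing H leaves 1 component; it is not a cut vertex. No other vertex is a cut vertex either.

1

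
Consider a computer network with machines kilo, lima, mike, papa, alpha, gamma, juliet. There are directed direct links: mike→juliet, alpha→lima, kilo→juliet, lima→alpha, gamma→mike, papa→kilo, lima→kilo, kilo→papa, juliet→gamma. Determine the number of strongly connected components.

3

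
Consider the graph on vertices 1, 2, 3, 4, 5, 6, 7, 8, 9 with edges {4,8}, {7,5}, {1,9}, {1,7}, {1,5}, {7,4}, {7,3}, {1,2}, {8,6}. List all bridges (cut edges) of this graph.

The edges on the cycle 1-7-5-1 are not bridges since each lies on that cycle.
But removing 4—7 disconnects 4 from 7; removing 3—7 disconnects 3 from 7; removing 4—8 disconnects 4 from 8; removing 1—2 disconnects 1 from 2 — these are bridges.
In total 6 edges are bridges.

1-2, 1-9, 3-7, 4-7, 4-8, 6-8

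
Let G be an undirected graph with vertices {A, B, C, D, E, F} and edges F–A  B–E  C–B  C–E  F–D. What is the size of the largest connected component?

3

Starting from A we can reach A, D, F. That is one component of size 3.
Starting from B we can reach B, C, E. That is one component of size 3.
The largest has 3 vertices.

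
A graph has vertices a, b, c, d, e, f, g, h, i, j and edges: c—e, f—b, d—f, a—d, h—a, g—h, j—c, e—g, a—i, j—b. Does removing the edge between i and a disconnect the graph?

Yes

Removing i—a leaves no path between i and a: the component count goes from 1 to 2. So it is a bridge.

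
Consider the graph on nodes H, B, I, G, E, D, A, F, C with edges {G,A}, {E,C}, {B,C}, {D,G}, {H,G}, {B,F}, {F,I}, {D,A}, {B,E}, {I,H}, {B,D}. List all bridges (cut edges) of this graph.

The edges on the cycle B-E-C-B are not bridges since each lies on that cycle.
Every edge lies on some cycle, so there are no bridges.

none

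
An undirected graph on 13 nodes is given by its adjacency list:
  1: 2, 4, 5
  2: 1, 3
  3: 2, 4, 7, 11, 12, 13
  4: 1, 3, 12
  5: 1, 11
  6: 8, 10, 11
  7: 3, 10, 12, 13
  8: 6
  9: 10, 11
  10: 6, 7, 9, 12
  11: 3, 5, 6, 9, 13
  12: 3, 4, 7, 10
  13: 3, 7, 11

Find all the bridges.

The edges on the cycle 3-2-1-5-11-3 are not bridges since each lies on that cycle.
But removing 6-8 disconnects 6 from 8 — this is a bridge.

6-8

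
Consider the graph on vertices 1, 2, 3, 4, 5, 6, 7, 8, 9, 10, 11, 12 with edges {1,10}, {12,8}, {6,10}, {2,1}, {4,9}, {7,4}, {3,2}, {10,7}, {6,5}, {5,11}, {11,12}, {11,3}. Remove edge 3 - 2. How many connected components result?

1

3 and 2 are still connected via 3-11-5-6-10-1-2, so the component count stays at 1.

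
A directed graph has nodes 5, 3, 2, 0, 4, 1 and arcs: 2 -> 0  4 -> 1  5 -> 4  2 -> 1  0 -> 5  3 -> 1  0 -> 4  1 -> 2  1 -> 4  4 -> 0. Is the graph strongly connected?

No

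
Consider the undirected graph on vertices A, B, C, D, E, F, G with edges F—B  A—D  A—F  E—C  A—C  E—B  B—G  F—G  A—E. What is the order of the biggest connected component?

Starting from A we can reach A, B, C, D, E, F, G. That is one component of size 7.
The largest has 7 vertices.

7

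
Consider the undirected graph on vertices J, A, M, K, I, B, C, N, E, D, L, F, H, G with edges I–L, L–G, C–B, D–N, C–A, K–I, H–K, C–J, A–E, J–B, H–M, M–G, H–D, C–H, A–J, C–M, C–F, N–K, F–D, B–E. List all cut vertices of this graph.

C

Removing C increases the component count from 1 to 2, so C is a cut vertex.
By contrast removing F leaves 1 component; it is not a cut vertex. No other vertex is a cut vertex either.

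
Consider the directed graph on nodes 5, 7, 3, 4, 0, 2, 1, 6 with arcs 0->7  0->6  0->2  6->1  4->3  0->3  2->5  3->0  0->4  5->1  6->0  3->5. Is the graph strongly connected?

There is no directed path from 7 to 0, so the graph is not strongly connected.

No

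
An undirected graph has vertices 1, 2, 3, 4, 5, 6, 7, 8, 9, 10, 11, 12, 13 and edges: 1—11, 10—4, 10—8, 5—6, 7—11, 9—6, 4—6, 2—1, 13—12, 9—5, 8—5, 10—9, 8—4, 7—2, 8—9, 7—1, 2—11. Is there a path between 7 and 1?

From 7 we can reach 1, 2, 7, 11, which includes 1.

Yes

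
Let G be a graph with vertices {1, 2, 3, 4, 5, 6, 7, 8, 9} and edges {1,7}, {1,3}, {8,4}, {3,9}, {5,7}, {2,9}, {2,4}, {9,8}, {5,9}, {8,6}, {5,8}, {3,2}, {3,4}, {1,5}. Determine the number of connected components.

Starting from 1 we can reach 1, 2, 3, 4, 5, 6, 7, 8, 9. That is one component of size 9.
Total: 1 component.

1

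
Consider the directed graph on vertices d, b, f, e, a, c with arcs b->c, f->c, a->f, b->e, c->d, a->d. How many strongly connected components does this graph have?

{a} is an SCC by itself.
{e} is an SCC by itself.
{b} is an SCC by itself.
{c} is an SCC by itself.
{d} is an SCC by itself.
(and 1 more singleton SCC)
That gives 6 strongly connected components.

6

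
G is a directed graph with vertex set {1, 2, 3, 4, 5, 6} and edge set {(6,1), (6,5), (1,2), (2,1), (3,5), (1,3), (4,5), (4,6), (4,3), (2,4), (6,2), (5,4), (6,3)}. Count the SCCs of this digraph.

{1, 2, 3, 4, 5, 6} are all mutually reachable — one SCC of size 6.
That gives 1 strongly connected component.

1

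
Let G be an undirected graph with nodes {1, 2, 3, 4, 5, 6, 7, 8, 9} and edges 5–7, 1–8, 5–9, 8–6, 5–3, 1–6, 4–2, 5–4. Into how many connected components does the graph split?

Starting from 1 we can reach 1, 6, 8. That is one component of size 3.
Starting from 2 we can reach 2, 3, 4, 5, 7, 9. That is one component of size 6.
Total: 2 components.

2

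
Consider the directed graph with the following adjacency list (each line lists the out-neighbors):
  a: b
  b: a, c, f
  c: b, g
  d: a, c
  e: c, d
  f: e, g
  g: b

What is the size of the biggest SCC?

7

{a, b, c, d, e, f, g} are all mutually reachable — one SCC of size 7.
The largest has 7 vertices.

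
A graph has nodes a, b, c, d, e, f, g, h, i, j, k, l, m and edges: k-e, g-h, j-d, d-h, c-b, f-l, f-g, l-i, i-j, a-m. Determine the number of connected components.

Starting from e we can reach e, k. That is one component of size 2.
Starting from b we can reach b, c. That is one component of size 2.
Starting from a we can reach a, m. That is one component of size 2.
Starting from d we can reach d, f, g, h, i, j, l. That is one component of size 7.
Total: 4 components.

4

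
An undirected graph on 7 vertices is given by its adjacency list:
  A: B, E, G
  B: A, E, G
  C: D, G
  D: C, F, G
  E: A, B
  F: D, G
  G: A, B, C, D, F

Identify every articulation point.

Removing G increases the component count from 1 to 2, so G is a cut vertex.
By contrast removing A leaves 1 component; it is not a cut vertex. No other vertex is a cut vertex either.

G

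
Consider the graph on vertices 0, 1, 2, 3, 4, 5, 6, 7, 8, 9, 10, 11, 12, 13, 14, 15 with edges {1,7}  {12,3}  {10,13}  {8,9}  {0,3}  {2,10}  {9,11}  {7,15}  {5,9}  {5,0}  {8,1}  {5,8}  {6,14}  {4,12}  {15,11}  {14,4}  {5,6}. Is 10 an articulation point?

Yes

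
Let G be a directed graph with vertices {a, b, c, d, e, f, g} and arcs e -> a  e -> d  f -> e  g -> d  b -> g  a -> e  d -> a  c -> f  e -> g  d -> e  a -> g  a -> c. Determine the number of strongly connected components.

2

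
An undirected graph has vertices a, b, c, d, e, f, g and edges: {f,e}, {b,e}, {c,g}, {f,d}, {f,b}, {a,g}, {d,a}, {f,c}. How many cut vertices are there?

1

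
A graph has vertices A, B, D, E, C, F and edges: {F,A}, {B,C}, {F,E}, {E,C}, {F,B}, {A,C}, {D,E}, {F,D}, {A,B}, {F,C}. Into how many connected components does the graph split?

Starting from A we can reach A, B, C, D, E, F. That is one component of size 6.
Total: 1 component.

1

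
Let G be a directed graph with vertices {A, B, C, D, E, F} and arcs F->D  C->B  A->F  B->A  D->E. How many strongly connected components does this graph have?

6

{E} is an SCC by itself.
{F} is an SCC by itself.
{C} is an SCC by itself.
{D} is an SCC by itself.
{B} is an SCC by itself.
(and 1 more singleton SCC)
That gives 6 strongly connected components.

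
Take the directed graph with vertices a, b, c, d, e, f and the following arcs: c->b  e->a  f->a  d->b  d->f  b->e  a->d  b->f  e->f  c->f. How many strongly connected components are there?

2

{a, b, d, e, f} are all mutually reachable — one SCC of size 5.
{c} is an SCC by itself.
That gives 2 strongly connected components.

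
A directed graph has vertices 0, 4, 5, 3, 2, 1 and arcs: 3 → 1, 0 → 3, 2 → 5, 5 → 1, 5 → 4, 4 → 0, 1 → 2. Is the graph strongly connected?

Yes

From 5 we can reach every vertex (0, 1, 2, 3, 4, 5), and every vertex can reach 5 (0, 1, 2, 3, 4, 5). So the whole graph is one strongly connected component.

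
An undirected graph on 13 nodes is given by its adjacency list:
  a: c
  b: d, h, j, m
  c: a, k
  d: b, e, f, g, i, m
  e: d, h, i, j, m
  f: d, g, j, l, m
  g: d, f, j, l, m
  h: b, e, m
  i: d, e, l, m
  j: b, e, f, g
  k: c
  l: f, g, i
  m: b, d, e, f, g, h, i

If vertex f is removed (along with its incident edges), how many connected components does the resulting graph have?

2

With f gone, the remaining components are: {a, c, k}; {b, d, e, g, h, i, j, l, m}.
That is 2 components.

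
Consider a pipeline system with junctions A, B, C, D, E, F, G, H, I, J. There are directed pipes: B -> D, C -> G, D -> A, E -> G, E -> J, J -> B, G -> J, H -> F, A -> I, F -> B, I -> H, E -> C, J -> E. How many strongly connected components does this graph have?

2

{A, B, D, F, H, I} are all mutually reachable — one SCC of size 6.
{C, E, G, J} are all mutually reachable — one SCC of size 4.
That gives 2 strongly connected components.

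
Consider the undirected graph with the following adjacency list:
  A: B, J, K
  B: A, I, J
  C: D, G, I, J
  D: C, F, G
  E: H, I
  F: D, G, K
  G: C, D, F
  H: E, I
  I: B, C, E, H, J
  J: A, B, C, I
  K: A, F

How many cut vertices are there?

Removing I increases the component count from 1 to 2, so I is a cut vertex.
By contrast removing E leaves 1 component; it is not a cut vertex. No other vertex is a cut vertex either.

1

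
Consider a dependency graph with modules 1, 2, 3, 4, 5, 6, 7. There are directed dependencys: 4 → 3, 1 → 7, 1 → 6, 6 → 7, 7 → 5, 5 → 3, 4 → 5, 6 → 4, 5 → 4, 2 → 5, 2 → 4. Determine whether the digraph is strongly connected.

There is no directed path from 5 to 6, so the graph is not strongly connected.

No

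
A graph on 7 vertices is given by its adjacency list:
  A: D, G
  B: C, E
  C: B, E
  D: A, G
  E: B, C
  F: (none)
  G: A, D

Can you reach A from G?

From G we can reach A, D, G, which includes A.

Yes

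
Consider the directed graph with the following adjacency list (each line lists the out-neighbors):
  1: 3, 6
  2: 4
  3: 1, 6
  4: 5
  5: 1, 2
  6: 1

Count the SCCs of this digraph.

{1, 3, 6} are all mutually reachable — one SCC of size 3.
{2, 4, 5} are all mutually reachable — one SCC of size 3.
That gives 2 strongly connected components.

2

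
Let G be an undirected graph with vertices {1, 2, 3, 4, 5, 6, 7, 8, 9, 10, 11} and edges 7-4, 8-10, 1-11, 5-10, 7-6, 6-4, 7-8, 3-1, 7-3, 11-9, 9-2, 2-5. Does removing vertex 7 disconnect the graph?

Deleting 7 raises the number of components from 1 to 2, so 7 is a cut vertex.

Yes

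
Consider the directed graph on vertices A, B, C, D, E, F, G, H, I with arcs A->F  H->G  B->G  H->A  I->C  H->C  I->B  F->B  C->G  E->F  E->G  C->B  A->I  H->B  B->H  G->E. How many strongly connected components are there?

2

{A, B, C, E, F, G, H, I} are all mutually reachable — one SCC of size 8.
{D} is an SCC by itself.
That gives 2 strongly connected components.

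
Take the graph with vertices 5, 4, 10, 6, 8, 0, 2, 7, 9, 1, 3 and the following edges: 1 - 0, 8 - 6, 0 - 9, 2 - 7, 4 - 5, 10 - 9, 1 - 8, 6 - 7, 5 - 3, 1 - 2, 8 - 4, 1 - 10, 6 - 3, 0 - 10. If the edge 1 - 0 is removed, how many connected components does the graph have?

1 and 0 are still connected via 1-10-0, so the component count stays at 1.

1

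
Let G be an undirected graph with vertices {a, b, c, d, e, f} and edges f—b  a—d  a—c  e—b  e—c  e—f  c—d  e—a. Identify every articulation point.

Removing e increases the component count from 1 to 2, so e is a cut vertex.
By contrast removing d leaves 1 component; it is not a cut vertex. No other vertex is a cut vertex either.

e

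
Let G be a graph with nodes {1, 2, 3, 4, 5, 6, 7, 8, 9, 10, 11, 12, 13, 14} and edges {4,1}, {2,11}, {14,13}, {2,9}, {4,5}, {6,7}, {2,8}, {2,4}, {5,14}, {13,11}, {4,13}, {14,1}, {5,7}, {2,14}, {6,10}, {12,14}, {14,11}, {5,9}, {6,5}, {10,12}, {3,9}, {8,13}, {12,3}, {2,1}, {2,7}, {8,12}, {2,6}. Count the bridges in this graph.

0

The edges on the cycle 2-6-10-12-8-2 are not bridges since each lies on that cycle.
Every edge lies on some cycle, so there are no bridges.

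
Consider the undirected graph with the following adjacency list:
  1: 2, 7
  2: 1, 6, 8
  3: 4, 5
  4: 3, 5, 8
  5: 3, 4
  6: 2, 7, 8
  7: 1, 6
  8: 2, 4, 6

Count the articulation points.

2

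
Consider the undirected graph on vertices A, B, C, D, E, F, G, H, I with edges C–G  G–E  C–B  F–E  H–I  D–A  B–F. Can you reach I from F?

The component containing F is {B, C, E, F, G}, and I is not in it.

No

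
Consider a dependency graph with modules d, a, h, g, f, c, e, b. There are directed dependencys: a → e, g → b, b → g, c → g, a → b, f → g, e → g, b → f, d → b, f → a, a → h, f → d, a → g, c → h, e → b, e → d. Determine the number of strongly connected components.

3

{a, b, d, e, f, g} are all mutually reachable — one SCC of size 6.
{h} is an SCC by itself.
{c} is an SCC by itself.
That gives 3 strongly connected components.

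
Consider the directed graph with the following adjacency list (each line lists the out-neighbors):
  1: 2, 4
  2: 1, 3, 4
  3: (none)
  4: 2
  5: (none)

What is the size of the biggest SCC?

3

{1, 2, 4} are all mutually reachable — one SCC of size 3.
{3} is an SCC by itself.
{5} is an SCC by itself.
The largest has 3 vertices.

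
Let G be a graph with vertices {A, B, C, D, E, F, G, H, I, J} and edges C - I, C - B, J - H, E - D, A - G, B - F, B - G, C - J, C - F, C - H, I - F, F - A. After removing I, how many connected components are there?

With I gone, the remaining components are: {D, E}; {A, B, C, F, G, H, J}.
That is 2 components.

2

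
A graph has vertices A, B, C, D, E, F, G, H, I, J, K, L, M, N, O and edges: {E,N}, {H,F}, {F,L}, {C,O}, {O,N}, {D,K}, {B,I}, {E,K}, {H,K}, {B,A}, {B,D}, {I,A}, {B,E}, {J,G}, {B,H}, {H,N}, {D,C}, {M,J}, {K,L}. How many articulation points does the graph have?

2

Removing B increases the component count from 2 to 3, so B is a cut vertex.
Removing J increases the component count from 2 to 3, so J is a cut vertex.
By contrast removing H leaves 2 components; it is not a cut vertex. No other vertex is a cut vertex either.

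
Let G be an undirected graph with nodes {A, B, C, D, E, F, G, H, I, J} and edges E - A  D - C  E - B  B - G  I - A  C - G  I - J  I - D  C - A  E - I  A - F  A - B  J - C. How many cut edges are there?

1

The edges on the cycle E-I-D-C-G-B-E are not bridges since each lies on that cycle.
But removing A - F disconnects A from F — this is a bridge.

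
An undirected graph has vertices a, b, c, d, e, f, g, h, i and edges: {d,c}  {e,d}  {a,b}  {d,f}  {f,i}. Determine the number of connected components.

g is isolated — a component by itself.
h is isolated — a component by itself.
Starting from a we can reach a, b. That is one component of size 2.
Starting from c we can reach c, d, e, f, i. That is one component of size 5.
Total: 4 components.

4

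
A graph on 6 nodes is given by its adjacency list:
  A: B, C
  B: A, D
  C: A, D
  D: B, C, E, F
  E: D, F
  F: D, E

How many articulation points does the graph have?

1

Removing D increases the component count from 1 to 2, so D is a cut vertex.
By contrast removing A leaves 1 component; it is not a cut vertex. No other vertex is a cut vertex either.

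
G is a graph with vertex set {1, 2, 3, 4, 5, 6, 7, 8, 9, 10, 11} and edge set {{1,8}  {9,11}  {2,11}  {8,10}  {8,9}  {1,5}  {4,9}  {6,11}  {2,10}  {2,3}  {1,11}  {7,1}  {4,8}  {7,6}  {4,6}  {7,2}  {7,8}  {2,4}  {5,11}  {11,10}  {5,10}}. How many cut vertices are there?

Removing 2 increases the component count from 1 to 2, so 2 is a cut vertex.
By contrast removing 7 leaves 1 component; it is not a cut vertex. No other vertex is a cut vertex either.

1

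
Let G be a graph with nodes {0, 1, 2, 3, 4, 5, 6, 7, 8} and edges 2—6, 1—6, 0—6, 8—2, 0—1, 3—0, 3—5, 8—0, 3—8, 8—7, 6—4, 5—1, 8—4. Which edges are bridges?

7-8

The edges on the cycle 3-8-2-6-0-3 are not bridges since each lies on that cycle.
But removing 7—8 disconnects 7 from 8 — this is a bridge.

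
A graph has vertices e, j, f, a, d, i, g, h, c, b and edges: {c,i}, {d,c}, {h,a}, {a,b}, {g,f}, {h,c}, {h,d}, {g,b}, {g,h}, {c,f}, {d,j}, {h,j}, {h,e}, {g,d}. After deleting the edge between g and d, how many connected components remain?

g and d are still connected via g-h-d, so the component count stays at 1.

1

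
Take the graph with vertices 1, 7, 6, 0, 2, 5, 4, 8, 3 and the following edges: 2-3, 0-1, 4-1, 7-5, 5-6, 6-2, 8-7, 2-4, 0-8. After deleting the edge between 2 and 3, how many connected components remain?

2

Before removal there is 1 component.
2-3 is a bridge — removing it separates 2's side from 3's side.
After removal: 2 components.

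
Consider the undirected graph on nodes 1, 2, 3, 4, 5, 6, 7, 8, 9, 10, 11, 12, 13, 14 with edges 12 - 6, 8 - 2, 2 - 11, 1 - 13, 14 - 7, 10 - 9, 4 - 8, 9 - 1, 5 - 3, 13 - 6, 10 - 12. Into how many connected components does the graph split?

Starting from 3 we can reach 3, 5. That is one component of size 2.
Starting from 7 we can reach 7, 14. That is one component of size 2.
Starting from 2 we can reach 2, 4, 8, 11. That is one component of size 4.
Starting from 1 we can reach 1, 6, 9, 10, 12, 13. That is one component of size 6.
Total: 4 components.

4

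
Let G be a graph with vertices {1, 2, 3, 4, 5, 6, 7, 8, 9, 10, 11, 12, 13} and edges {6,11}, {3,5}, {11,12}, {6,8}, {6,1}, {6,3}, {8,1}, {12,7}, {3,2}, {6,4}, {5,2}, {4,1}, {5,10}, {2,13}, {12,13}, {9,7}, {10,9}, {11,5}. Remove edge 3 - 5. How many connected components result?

1

3 and 5 are still connected via 3-2-5, so the component count stays at 1.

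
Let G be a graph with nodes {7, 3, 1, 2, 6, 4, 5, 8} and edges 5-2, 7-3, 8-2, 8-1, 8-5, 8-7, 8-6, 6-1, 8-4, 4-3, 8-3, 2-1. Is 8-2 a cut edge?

After removing 8-2, the path 8-5-2 still connects them, so the edge is not a bridge.

No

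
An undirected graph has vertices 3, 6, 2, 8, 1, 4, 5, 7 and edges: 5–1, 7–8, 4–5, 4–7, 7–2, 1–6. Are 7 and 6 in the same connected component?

From 7 we can reach 1, 2, 4, 5, 6, 7, 8, which includes 6.

Yes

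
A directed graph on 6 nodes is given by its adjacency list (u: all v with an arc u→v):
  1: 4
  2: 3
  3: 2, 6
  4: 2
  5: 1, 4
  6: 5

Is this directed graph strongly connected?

Yes

From 6 we can reach every vertex (1, 2, 3, 4, 5, 6), and every vertex can reach 6 (1, 2, 3, 4, 5, 6). So the whole graph is one strongly connected component.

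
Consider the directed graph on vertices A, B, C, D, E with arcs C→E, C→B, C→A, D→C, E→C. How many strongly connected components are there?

{C, E} are all mutually reachable — one SCC of size 2.
{B} is an SCC by itself.
{D} is an SCC by itself.
{A} is an SCC by itself.
That gives 4 strongly connected components.

4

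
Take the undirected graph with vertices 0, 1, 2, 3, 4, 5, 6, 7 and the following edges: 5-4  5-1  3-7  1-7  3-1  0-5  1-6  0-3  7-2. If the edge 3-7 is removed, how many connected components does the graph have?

1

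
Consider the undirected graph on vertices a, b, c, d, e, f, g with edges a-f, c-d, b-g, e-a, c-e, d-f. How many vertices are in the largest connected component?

5

Starting from b we can reach b, g. That is one component of size 2.
Starting from a we can reach a, c, d, e, f. That is one component of size 5.
The largest has 5 vertices.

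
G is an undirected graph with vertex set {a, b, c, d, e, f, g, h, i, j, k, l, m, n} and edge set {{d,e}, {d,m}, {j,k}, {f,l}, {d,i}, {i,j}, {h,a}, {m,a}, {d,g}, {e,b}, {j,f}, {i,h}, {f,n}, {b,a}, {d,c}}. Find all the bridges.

c-d, d-g, f-j, f-l, f-n, i-j, j-k

The edges on the cycle d-i-h-a-b-e-d are not bridges since each lies on that cycle.
But removing j—k disconnects j from k; removing j—f disconnects j from f; removing f—n disconnects f from n; removing f—l disconnects f from l — these are bridges.
In total 7 edges are bridges.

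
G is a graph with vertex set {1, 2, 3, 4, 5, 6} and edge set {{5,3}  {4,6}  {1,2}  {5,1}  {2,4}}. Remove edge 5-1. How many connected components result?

2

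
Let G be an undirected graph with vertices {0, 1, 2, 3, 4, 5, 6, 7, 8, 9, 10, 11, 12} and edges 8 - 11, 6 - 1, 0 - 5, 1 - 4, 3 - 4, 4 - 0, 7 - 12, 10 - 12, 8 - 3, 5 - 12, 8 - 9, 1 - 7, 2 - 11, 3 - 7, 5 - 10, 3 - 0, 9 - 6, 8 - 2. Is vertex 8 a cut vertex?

Deleting 8 raises the number of components from 1 to 2, so 8 is a cut vertex.

Yes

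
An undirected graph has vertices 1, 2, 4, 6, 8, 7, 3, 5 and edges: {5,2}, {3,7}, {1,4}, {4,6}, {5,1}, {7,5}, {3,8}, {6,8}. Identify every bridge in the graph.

2-5

The edges on the cycle 3-7-5-1-4-6-8-3 are not bridges since each lies on that cycle.
But removing 5–2 disconnects 5 from 2 — this is a bridge.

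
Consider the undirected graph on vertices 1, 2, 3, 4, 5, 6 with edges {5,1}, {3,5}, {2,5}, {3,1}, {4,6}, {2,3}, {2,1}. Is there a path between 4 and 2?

The component containing 4 is {4, 6}, and 2 is not in it.

No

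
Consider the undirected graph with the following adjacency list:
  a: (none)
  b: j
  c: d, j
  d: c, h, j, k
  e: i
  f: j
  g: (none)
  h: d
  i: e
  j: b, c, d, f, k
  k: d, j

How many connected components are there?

g is isolated — a component by itself.
a is isolated — a component by itself.
Starting from e we can reach e, i. That is one component of size 2.
Starting from b we can reach b, c, d, f, h, j, k. That is one component of size 7.
Total: 4 components.

4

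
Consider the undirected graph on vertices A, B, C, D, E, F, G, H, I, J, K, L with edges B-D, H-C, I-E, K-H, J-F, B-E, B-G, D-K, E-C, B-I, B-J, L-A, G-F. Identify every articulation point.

Removing B increases the component count from 2 to 3, so B is a cut vertex.
By contrast removing F leaves 2 components; it is not a cut vertex. No other vertex is a cut vertex either.

B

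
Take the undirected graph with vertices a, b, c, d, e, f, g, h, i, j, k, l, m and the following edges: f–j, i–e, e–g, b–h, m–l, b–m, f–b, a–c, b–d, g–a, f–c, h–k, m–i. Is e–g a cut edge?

After removing e–g, the path e-i-m-b-f-c-a-g still connects them, so the edge is not a bridge.

No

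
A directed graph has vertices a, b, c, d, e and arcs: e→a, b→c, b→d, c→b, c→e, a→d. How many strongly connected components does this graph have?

4

{b, c} are all mutually reachable — one SCC of size 2.
{e} is an SCC by itself.
{d} is an SCC by itself.
{a} is an SCC by itself.
That gives 4 strongly connected components.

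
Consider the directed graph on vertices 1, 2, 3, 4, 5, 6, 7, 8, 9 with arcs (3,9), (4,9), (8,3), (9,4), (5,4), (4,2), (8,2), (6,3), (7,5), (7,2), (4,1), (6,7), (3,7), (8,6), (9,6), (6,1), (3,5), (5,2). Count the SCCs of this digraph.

{3, 4, 5, 6, 7, 9} are all mutually reachable — one SCC of size 6.
{1} is an SCC by itself.
{2} is an SCC by itself.
{8} is an SCC by itself.
That gives 4 strongly connected components.

4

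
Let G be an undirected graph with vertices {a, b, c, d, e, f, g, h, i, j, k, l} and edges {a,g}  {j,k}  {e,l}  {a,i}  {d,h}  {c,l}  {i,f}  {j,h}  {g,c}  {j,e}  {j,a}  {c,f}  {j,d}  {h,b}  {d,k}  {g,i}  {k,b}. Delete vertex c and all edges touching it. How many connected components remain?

1

With c gone, the remaining components are: {a, b, d, e, f, g, h, i, j, k, l}.
That is 1 component.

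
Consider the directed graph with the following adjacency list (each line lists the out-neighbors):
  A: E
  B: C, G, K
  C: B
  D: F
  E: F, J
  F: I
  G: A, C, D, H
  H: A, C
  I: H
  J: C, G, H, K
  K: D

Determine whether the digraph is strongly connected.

From C we can reach every vertex (A, B, C, D, E, F, G, H, I, J, K), and every vertex can reach C (A, B, C, D, E, F, G, H, I, J, K). So the whole graph is one strongly connected component.

Yes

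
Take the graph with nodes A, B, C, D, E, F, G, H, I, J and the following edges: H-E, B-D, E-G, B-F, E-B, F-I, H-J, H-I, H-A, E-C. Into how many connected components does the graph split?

1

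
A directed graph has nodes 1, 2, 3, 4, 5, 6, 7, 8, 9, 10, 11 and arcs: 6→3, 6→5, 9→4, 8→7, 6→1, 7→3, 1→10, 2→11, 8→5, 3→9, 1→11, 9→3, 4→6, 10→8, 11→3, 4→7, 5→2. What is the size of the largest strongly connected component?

11

{1, 2, 3, 4, 5, 6, 7, 8, 9, 10, 11} are all mutually reachable — one SCC of size 11.
The largest has 11 vertices.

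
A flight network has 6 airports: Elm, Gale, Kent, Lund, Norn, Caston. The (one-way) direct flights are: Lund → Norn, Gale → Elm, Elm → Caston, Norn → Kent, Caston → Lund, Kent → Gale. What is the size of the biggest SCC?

6

{Elm, Gale, Kent, Lund, Norn, Caston} are all mutually reachable — one SCC of size 6.
The largest has 6 vertices.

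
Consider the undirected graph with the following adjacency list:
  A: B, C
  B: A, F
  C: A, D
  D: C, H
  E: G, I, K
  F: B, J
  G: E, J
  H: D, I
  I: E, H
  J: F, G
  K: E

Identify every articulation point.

Removing E increases the component count from 1 to 2, so E is a cut vertex.
By contrast removing I leaves 1 component; it is not a cut vertex. No other vertex is a cut vertex either.

E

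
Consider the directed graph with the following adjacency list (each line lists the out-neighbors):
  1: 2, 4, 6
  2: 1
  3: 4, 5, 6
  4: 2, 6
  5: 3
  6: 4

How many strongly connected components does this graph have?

2

{1, 2, 4, 6} are all mutually reachable — one SCC of size 4.
{3, 5} are all mutually reachable — one SCC of size 2.
That gives 2 strongly connected components.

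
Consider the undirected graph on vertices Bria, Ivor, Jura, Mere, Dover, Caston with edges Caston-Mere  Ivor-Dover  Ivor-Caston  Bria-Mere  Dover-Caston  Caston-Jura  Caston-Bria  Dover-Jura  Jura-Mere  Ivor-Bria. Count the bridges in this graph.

The edges on the cycle Dover-Caston-Mere-Jura-Dover are not bridges since each lies on that cycle.
Every edge lies on some cycle, so there are no bridges.

0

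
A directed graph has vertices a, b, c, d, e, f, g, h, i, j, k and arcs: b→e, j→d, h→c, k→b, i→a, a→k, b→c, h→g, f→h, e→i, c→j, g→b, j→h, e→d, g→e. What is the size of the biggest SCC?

{a, b, c, e, g, h, i, j, k} are all mutually reachable — one SCC of size 9.
{f} is an SCC by itself.
{d} is an SCC by itself.
The largest has 9 vertices.

9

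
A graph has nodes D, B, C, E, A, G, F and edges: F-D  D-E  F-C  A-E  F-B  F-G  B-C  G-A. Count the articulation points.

Removing F increases the component count from 1 to 2, so F is a cut vertex.
By contrast removing D leaves 1 component; it is not a cut vertex. No other vertex is a cut vertex either.

1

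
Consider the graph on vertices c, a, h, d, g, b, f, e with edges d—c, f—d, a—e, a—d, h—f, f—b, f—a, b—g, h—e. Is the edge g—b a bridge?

Yes

Removing g—b leaves no path between g and b: the component count goes from 1 to 2. So it is a bridge.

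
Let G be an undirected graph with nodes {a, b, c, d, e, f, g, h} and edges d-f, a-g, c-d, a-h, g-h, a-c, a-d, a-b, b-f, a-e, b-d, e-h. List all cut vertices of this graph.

Removing a increases the component count from 1 to 2, so a is a cut vertex.
By contrast removing e leaves 1 component; it is not a cut vertex. No other vertex is a cut vertex either.

a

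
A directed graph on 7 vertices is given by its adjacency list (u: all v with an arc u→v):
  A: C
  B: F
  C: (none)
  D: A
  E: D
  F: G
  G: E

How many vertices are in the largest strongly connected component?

1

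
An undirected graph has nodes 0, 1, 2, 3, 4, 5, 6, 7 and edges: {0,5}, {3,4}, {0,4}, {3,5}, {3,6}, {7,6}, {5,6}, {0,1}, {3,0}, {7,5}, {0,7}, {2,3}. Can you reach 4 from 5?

Yes

From 5 we can reach 0, 1, 2, 3, 4, 5, 6, 7, which includes 4.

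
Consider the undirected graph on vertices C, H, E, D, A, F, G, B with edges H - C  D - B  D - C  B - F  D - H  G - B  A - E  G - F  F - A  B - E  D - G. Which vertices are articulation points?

D

Removing D increases the component count from 1 to 2, so D is a cut vertex.
By contrast removing A leaves 1 component; it is not a cut vertex. No other vertex is a cut vertex either.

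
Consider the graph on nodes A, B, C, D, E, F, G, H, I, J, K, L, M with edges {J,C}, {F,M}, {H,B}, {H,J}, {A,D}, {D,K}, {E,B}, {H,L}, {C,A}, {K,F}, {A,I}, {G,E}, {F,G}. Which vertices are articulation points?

A, F, H

Removing A increases the component count from 1 to 2, so A is a cut vertex.
Removing F increases the component count from 1 to 2, so F is a cut vertex.
Removing H increases the component count from 1 to 2, so H is a cut vertex.
By contrast removing M leaves 1 component; it is not a cut vertex. No other vertex is a cut vertex either.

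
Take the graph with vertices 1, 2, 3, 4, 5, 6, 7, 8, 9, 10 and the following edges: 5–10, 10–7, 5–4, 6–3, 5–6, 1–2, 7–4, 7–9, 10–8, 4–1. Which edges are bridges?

1-2, 1-4, 10-8, 3-6, 5-6, 7-9

The edges on the cycle 5-10-7-4-5 are not bridges since each lies on that cycle.
But removing 2–1 disconnects 2 from 1; removing 10–8 disconnects 10 from 8; removing 4–1 disconnects 4 from 1; removing 7–9 disconnects 7 from 9 — these are bridges.
In total 6 edges are bridges.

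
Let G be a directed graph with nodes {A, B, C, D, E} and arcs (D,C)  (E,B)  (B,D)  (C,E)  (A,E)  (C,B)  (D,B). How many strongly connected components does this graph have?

2

{B, C, D, E} are all mutually reachable — one SCC of size 4.
{A} is an SCC by itself.
That gives 2 strongly connected components.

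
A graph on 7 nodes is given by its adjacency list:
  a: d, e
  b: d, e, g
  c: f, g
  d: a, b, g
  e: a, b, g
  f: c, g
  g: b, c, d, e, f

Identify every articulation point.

g

Removing g increases the component count from 1 to 2, so g is a cut vertex.
By contrast removing d leaves 1 component; it is not a cut vertex. No other vertex is a cut vertex either.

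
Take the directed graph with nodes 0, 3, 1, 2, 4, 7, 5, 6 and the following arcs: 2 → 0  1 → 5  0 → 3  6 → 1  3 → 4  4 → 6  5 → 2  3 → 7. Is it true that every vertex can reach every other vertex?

No

There is no directed path from 7 to 3, so the graph is not strongly connected.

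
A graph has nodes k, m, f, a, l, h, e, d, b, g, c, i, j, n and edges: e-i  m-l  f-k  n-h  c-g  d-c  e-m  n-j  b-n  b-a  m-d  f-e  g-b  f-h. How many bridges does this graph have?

5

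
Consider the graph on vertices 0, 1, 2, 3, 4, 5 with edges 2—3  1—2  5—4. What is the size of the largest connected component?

0 is isolated — a component by itself.
Starting from 4 we can reach 4, 5. That is one component of size 2.
Starting from 1 we can reach 1, 2, 3. That is one component of size 3.
The largest has 3 vertices.

3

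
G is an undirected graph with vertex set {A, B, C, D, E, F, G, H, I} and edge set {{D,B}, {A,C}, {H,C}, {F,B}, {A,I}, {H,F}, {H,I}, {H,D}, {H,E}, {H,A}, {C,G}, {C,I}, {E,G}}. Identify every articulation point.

H

Removing H increases the component count from 1 to 2, so H is a cut vertex.
By contrast removing C leaves 1 component; it is not a cut vertex. No other vertex is a cut vertex either.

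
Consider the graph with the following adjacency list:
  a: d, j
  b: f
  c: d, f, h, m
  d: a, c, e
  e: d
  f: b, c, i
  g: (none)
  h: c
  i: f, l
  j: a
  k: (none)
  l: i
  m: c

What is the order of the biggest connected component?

11

g is isolated — a component by itself.
k is isolated — a component by itself.
Starting from a we can reach a, b, c, d, e, f, h, i, j, l, m. That is one component of size 11.
The largest has 11 vertices.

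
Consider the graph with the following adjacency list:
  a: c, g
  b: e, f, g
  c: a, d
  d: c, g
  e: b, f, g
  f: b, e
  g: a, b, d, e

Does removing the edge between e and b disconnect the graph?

After removing e-b, the path e-g-b still connects them, so the edge is not a bridge.

No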